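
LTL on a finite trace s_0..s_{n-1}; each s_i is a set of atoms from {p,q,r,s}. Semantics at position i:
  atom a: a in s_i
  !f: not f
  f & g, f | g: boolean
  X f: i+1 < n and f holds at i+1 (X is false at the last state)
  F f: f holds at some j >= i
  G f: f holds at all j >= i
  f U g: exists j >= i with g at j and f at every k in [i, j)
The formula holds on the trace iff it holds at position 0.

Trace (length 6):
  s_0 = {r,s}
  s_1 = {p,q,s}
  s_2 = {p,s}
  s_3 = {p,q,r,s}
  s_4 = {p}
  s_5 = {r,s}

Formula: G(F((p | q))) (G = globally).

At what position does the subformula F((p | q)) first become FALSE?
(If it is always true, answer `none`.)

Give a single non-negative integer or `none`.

s_0={r,s}: F((p | q))=True (p | q)=False p=False q=False
s_1={p,q,s}: F((p | q))=True (p | q)=True p=True q=True
s_2={p,s}: F((p | q))=True (p | q)=True p=True q=False
s_3={p,q,r,s}: F((p | q))=True (p | q)=True p=True q=True
s_4={p}: F((p | q))=True (p | q)=True p=True q=False
s_5={r,s}: F((p | q))=False (p | q)=False p=False q=False
G(F((p | q))) holds globally = False
First violation at position 5.

Answer: 5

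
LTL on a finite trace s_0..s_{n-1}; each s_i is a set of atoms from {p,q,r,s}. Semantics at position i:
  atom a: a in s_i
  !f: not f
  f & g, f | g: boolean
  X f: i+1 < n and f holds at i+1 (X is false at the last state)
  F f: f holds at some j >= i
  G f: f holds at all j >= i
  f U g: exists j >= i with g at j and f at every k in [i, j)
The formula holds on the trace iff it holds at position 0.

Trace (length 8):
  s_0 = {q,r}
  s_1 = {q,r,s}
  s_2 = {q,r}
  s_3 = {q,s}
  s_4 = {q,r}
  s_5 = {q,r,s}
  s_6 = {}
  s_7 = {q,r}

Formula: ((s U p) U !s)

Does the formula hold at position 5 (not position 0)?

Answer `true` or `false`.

s_0={q,r}: ((s U p) U !s)=True (s U p)=False s=False p=False !s=True
s_1={q,r,s}: ((s U p) U !s)=False (s U p)=False s=True p=False !s=False
s_2={q,r}: ((s U p) U !s)=True (s U p)=False s=False p=False !s=True
s_3={q,s}: ((s U p) U !s)=False (s U p)=False s=True p=False !s=False
s_4={q,r}: ((s U p) U !s)=True (s U p)=False s=False p=False !s=True
s_5={q,r,s}: ((s U p) U !s)=False (s U p)=False s=True p=False !s=False
s_6={}: ((s U p) U !s)=True (s U p)=False s=False p=False !s=True
s_7={q,r}: ((s U p) U !s)=True (s U p)=False s=False p=False !s=True
Evaluating at position 5: result = False

Answer: false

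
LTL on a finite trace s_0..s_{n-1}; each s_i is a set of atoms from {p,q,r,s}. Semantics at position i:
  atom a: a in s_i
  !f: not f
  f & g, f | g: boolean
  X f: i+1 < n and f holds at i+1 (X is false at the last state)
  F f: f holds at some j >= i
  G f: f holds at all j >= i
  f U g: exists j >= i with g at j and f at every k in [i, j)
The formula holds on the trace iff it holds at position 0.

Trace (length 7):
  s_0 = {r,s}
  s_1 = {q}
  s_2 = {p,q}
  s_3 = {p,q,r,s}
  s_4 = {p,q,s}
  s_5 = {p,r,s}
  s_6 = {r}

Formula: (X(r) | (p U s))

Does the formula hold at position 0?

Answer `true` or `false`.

Answer: true

Derivation:
s_0={r,s}: (X(r) | (p U s))=True X(r)=False r=True (p U s)=True p=False s=True
s_1={q}: (X(r) | (p U s))=False X(r)=False r=False (p U s)=False p=False s=False
s_2={p,q}: (X(r) | (p U s))=True X(r)=True r=False (p U s)=True p=True s=False
s_3={p,q,r,s}: (X(r) | (p U s))=True X(r)=False r=True (p U s)=True p=True s=True
s_4={p,q,s}: (X(r) | (p U s))=True X(r)=True r=False (p U s)=True p=True s=True
s_5={p,r,s}: (X(r) | (p U s))=True X(r)=True r=True (p U s)=True p=True s=True
s_6={r}: (X(r) | (p U s))=False X(r)=False r=True (p U s)=False p=False s=False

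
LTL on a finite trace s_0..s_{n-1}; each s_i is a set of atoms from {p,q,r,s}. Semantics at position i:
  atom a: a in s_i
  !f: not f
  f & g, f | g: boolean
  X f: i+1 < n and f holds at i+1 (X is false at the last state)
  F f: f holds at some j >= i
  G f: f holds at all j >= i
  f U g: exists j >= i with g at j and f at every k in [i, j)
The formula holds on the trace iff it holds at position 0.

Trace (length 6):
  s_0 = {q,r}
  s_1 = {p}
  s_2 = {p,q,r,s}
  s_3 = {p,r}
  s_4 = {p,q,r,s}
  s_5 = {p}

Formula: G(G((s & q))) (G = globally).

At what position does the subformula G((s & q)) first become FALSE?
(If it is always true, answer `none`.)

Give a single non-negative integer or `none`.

Answer: 0

Derivation:
s_0={q,r}: G((s & q))=False (s & q)=False s=False q=True
s_1={p}: G((s & q))=False (s & q)=False s=False q=False
s_2={p,q,r,s}: G((s & q))=False (s & q)=True s=True q=True
s_3={p,r}: G((s & q))=False (s & q)=False s=False q=False
s_4={p,q,r,s}: G((s & q))=False (s & q)=True s=True q=True
s_5={p}: G((s & q))=False (s & q)=False s=False q=False
G(G((s & q))) holds globally = False
First violation at position 0.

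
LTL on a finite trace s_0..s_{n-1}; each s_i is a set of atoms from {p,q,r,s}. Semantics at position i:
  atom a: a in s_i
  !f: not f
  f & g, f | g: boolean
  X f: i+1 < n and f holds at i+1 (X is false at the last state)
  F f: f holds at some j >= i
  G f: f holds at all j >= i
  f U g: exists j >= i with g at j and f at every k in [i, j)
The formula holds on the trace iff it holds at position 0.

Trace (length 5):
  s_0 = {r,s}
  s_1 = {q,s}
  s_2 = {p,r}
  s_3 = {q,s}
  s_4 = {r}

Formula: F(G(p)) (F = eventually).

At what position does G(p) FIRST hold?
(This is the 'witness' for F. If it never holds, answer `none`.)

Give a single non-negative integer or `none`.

s_0={r,s}: G(p)=False p=False
s_1={q,s}: G(p)=False p=False
s_2={p,r}: G(p)=False p=True
s_3={q,s}: G(p)=False p=False
s_4={r}: G(p)=False p=False
F(G(p)) does not hold (no witness exists).

Answer: none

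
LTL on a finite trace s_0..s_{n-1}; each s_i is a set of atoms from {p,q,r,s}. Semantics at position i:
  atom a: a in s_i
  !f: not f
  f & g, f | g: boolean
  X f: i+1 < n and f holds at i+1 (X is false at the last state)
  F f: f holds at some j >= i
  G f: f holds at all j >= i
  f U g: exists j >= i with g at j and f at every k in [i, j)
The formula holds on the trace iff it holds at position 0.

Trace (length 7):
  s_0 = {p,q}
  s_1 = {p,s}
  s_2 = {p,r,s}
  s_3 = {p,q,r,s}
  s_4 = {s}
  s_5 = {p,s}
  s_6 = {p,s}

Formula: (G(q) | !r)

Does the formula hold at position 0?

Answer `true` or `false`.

s_0={p,q}: (G(q) | !r)=True G(q)=False q=True !r=True r=False
s_1={p,s}: (G(q) | !r)=True G(q)=False q=False !r=True r=False
s_2={p,r,s}: (G(q) | !r)=False G(q)=False q=False !r=False r=True
s_3={p,q,r,s}: (G(q) | !r)=False G(q)=False q=True !r=False r=True
s_4={s}: (G(q) | !r)=True G(q)=False q=False !r=True r=False
s_5={p,s}: (G(q) | !r)=True G(q)=False q=False !r=True r=False
s_6={p,s}: (G(q) | !r)=True G(q)=False q=False !r=True r=False

Answer: true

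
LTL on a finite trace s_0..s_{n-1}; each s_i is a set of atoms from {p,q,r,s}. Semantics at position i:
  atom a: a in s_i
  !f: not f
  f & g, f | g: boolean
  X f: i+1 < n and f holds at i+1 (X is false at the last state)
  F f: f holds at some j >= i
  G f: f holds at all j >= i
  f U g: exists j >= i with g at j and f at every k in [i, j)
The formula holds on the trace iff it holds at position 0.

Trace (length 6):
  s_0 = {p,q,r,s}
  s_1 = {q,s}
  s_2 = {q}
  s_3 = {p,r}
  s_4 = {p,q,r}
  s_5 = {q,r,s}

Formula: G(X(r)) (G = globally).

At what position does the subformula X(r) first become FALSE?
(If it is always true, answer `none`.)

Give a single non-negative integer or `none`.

Answer: 0

Derivation:
s_0={p,q,r,s}: X(r)=False r=True
s_1={q,s}: X(r)=False r=False
s_2={q}: X(r)=True r=False
s_3={p,r}: X(r)=True r=True
s_4={p,q,r}: X(r)=True r=True
s_5={q,r,s}: X(r)=False r=True
G(X(r)) holds globally = False
First violation at position 0.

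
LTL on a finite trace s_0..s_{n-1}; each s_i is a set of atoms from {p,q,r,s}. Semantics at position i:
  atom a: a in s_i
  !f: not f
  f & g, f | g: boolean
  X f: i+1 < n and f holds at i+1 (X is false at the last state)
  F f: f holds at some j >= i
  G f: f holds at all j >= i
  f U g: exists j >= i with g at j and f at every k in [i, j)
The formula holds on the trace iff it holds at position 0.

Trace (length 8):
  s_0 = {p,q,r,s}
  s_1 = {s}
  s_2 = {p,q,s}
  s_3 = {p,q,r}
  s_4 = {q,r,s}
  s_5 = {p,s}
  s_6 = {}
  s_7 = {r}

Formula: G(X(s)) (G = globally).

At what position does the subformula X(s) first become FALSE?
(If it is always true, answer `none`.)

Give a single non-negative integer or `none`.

Answer: 2

Derivation:
s_0={p,q,r,s}: X(s)=True s=True
s_1={s}: X(s)=True s=True
s_2={p,q,s}: X(s)=False s=True
s_3={p,q,r}: X(s)=True s=False
s_4={q,r,s}: X(s)=True s=True
s_5={p,s}: X(s)=False s=True
s_6={}: X(s)=False s=False
s_7={r}: X(s)=False s=False
G(X(s)) holds globally = False
First violation at position 2.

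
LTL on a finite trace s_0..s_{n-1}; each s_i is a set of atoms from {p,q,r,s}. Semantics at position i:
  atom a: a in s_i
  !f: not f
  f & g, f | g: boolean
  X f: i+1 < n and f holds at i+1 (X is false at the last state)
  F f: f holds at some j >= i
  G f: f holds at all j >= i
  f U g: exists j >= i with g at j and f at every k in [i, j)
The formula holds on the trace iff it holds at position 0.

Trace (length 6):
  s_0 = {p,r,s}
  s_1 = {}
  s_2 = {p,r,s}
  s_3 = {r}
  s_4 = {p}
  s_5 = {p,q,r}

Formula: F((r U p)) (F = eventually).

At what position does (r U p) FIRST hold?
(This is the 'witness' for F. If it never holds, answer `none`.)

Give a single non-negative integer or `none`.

s_0={p,r,s}: (r U p)=True r=True p=True
s_1={}: (r U p)=False r=False p=False
s_2={p,r,s}: (r U p)=True r=True p=True
s_3={r}: (r U p)=True r=True p=False
s_4={p}: (r U p)=True r=False p=True
s_5={p,q,r}: (r U p)=True r=True p=True
F((r U p)) holds; first witness at position 0.

Answer: 0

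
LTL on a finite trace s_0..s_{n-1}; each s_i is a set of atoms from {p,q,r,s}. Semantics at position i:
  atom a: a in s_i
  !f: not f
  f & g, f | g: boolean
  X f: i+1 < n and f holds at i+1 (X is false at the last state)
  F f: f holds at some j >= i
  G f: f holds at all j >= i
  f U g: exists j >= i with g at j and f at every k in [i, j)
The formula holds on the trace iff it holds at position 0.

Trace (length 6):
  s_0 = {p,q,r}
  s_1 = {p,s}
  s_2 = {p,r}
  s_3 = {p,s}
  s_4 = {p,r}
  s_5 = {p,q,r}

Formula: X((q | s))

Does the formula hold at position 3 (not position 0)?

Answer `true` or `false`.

Answer: false

Derivation:
s_0={p,q,r}: X((q | s))=True (q | s)=True q=True s=False
s_1={p,s}: X((q | s))=False (q | s)=True q=False s=True
s_2={p,r}: X((q | s))=True (q | s)=False q=False s=False
s_3={p,s}: X((q | s))=False (q | s)=True q=False s=True
s_4={p,r}: X((q | s))=True (q | s)=False q=False s=False
s_5={p,q,r}: X((q | s))=False (q | s)=True q=True s=False
Evaluating at position 3: result = False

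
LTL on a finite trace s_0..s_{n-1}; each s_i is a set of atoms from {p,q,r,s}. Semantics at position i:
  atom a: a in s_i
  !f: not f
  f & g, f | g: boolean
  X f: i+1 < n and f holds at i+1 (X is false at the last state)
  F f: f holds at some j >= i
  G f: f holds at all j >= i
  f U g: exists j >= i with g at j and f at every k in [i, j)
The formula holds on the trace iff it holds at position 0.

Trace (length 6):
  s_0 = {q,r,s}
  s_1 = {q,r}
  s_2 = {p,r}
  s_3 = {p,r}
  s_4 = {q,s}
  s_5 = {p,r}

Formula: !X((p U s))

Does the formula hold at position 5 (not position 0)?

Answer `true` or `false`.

Answer: true

Derivation:
s_0={q,r,s}: !X((p U s))=True X((p U s))=False (p U s)=True p=False s=True
s_1={q,r}: !X((p U s))=False X((p U s))=True (p U s)=False p=False s=False
s_2={p,r}: !X((p U s))=False X((p U s))=True (p U s)=True p=True s=False
s_3={p,r}: !X((p U s))=False X((p U s))=True (p U s)=True p=True s=False
s_4={q,s}: !X((p U s))=True X((p U s))=False (p U s)=True p=False s=True
s_5={p,r}: !X((p U s))=True X((p U s))=False (p U s)=False p=True s=False
Evaluating at position 5: result = True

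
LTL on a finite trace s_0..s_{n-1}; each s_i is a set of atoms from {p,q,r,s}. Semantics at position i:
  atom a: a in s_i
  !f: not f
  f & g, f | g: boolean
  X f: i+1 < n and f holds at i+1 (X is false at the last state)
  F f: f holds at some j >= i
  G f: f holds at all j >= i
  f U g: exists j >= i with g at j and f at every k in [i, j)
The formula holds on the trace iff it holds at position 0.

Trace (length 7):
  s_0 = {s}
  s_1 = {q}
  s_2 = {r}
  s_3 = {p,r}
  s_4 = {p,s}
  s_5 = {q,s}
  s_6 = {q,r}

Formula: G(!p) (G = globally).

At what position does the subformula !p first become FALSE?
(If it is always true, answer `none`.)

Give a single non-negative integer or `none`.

s_0={s}: !p=True p=False
s_1={q}: !p=True p=False
s_2={r}: !p=True p=False
s_3={p,r}: !p=False p=True
s_4={p,s}: !p=False p=True
s_5={q,s}: !p=True p=False
s_6={q,r}: !p=True p=False
G(!p) holds globally = False
First violation at position 3.

Answer: 3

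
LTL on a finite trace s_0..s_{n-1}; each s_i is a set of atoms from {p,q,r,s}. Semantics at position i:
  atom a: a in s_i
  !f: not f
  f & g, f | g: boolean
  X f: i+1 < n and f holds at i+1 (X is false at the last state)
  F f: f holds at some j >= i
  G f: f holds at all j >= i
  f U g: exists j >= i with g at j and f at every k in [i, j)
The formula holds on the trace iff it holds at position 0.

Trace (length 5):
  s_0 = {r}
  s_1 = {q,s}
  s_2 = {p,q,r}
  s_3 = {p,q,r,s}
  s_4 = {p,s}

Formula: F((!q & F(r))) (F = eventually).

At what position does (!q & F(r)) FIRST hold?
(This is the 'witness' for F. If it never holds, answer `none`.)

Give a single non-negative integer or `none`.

Answer: 0

Derivation:
s_0={r}: (!q & F(r))=True !q=True q=False F(r)=True r=True
s_1={q,s}: (!q & F(r))=False !q=False q=True F(r)=True r=False
s_2={p,q,r}: (!q & F(r))=False !q=False q=True F(r)=True r=True
s_3={p,q,r,s}: (!q & F(r))=False !q=False q=True F(r)=True r=True
s_4={p,s}: (!q & F(r))=False !q=True q=False F(r)=False r=False
F((!q & F(r))) holds; first witness at position 0.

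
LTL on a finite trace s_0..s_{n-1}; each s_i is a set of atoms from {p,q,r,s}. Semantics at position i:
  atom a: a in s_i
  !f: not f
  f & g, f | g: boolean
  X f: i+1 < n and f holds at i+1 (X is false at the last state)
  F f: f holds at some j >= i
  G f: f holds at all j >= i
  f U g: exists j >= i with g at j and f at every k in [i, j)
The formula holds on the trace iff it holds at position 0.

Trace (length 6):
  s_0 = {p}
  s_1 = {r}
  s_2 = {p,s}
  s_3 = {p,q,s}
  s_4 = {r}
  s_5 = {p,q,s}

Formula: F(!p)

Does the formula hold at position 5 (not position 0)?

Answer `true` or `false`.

Answer: false

Derivation:
s_0={p}: F(!p)=True !p=False p=True
s_1={r}: F(!p)=True !p=True p=False
s_2={p,s}: F(!p)=True !p=False p=True
s_3={p,q,s}: F(!p)=True !p=False p=True
s_4={r}: F(!p)=True !p=True p=False
s_5={p,q,s}: F(!p)=False !p=False p=True
Evaluating at position 5: result = False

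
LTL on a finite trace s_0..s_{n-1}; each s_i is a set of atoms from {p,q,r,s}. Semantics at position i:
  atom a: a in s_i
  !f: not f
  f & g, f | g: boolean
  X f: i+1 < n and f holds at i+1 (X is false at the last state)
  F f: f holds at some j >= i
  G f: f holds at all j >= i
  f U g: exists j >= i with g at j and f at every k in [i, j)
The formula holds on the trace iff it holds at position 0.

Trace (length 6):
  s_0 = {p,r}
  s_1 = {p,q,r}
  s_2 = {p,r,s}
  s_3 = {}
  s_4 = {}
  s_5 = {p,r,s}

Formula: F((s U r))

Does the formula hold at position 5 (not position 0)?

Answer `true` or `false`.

s_0={p,r}: F((s U r))=True (s U r)=True s=False r=True
s_1={p,q,r}: F((s U r))=True (s U r)=True s=False r=True
s_2={p,r,s}: F((s U r))=True (s U r)=True s=True r=True
s_3={}: F((s U r))=True (s U r)=False s=False r=False
s_4={}: F((s U r))=True (s U r)=False s=False r=False
s_5={p,r,s}: F((s U r))=True (s U r)=True s=True r=True
Evaluating at position 5: result = True

Answer: true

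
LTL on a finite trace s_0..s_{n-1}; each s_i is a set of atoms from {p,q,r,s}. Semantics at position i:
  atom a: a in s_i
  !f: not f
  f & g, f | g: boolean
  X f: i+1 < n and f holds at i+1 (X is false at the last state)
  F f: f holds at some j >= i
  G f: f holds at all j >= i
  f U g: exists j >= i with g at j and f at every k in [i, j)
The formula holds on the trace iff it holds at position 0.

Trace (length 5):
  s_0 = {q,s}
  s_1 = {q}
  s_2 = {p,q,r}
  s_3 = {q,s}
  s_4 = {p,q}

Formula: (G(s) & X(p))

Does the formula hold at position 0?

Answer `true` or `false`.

s_0={q,s}: (G(s) & X(p))=False G(s)=False s=True X(p)=False p=False
s_1={q}: (G(s) & X(p))=False G(s)=False s=False X(p)=True p=False
s_2={p,q,r}: (G(s) & X(p))=False G(s)=False s=False X(p)=False p=True
s_3={q,s}: (G(s) & X(p))=False G(s)=False s=True X(p)=True p=False
s_4={p,q}: (G(s) & X(p))=False G(s)=False s=False X(p)=False p=True

Answer: false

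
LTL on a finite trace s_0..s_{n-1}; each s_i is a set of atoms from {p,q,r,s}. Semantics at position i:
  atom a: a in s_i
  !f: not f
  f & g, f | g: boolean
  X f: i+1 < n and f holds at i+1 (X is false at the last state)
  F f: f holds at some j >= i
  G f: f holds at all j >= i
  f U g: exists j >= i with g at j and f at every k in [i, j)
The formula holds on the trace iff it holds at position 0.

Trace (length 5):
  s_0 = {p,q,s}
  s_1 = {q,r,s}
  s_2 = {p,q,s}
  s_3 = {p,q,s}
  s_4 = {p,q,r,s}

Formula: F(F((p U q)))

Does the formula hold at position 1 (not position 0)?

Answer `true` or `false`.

s_0={p,q,s}: F(F((p U q)))=True F((p U q))=True (p U q)=True p=True q=True
s_1={q,r,s}: F(F((p U q)))=True F((p U q))=True (p U q)=True p=False q=True
s_2={p,q,s}: F(F((p U q)))=True F((p U q))=True (p U q)=True p=True q=True
s_3={p,q,s}: F(F((p U q)))=True F((p U q))=True (p U q)=True p=True q=True
s_4={p,q,r,s}: F(F((p U q)))=True F((p U q))=True (p U q)=True p=True q=True
Evaluating at position 1: result = True

Answer: true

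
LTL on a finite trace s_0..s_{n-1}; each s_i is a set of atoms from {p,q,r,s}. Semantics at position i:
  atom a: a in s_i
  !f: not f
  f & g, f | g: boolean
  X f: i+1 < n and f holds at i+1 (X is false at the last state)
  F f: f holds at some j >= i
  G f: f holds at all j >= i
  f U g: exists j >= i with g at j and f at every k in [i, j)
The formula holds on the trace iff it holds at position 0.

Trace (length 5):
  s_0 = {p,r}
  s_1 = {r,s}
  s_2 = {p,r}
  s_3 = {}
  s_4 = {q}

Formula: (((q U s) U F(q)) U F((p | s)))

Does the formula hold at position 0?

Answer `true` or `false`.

s_0={p,r}: (((q U s) U F(q)) U F((p | s)))=True ((q U s) U F(q))=True (q U s)=False q=False s=False F(q)=True F((p | s))=True (p | s)=True p=True
s_1={r,s}: (((q U s) U F(q)) U F((p | s)))=True ((q U s) U F(q))=True (q U s)=True q=False s=True F(q)=True F((p | s))=True (p | s)=True p=False
s_2={p,r}: (((q U s) U F(q)) U F((p | s)))=True ((q U s) U F(q))=True (q U s)=False q=False s=False F(q)=True F((p | s))=True (p | s)=True p=True
s_3={}: (((q U s) U F(q)) U F((p | s)))=False ((q U s) U F(q))=True (q U s)=False q=False s=False F(q)=True F((p | s))=False (p | s)=False p=False
s_4={q}: (((q U s) U F(q)) U F((p | s)))=False ((q U s) U F(q))=True (q U s)=False q=True s=False F(q)=True F((p | s))=False (p | s)=False p=False

Answer: true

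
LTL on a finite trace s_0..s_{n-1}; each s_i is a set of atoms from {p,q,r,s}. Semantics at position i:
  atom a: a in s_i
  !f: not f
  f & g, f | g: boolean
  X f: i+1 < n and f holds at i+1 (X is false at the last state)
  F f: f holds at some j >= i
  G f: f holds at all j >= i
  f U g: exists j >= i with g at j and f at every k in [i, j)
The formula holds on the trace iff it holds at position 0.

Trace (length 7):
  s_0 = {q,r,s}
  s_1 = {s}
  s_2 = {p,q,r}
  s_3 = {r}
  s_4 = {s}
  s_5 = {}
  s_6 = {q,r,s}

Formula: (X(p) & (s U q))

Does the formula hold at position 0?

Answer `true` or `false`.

Answer: false

Derivation:
s_0={q,r,s}: (X(p) & (s U q))=False X(p)=False p=False (s U q)=True s=True q=True
s_1={s}: (X(p) & (s U q))=True X(p)=True p=False (s U q)=True s=True q=False
s_2={p,q,r}: (X(p) & (s U q))=False X(p)=False p=True (s U q)=True s=False q=True
s_3={r}: (X(p) & (s U q))=False X(p)=False p=False (s U q)=False s=False q=False
s_4={s}: (X(p) & (s U q))=False X(p)=False p=False (s U q)=False s=True q=False
s_5={}: (X(p) & (s U q))=False X(p)=False p=False (s U q)=False s=False q=False
s_6={q,r,s}: (X(p) & (s U q))=False X(p)=False p=False (s U q)=True s=True q=True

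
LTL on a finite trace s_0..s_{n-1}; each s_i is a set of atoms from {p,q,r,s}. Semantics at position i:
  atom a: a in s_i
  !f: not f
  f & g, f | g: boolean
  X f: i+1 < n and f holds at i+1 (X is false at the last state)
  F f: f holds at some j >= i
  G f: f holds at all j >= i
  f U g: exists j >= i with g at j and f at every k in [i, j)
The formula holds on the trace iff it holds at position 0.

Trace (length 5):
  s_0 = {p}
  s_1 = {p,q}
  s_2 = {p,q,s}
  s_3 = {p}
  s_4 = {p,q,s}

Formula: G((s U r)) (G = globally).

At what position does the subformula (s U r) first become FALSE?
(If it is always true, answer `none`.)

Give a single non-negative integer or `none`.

Answer: 0

Derivation:
s_0={p}: (s U r)=False s=False r=False
s_1={p,q}: (s U r)=False s=False r=False
s_2={p,q,s}: (s U r)=False s=True r=False
s_3={p}: (s U r)=False s=False r=False
s_4={p,q,s}: (s U r)=False s=True r=False
G((s U r)) holds globally = False
First violation at position 0.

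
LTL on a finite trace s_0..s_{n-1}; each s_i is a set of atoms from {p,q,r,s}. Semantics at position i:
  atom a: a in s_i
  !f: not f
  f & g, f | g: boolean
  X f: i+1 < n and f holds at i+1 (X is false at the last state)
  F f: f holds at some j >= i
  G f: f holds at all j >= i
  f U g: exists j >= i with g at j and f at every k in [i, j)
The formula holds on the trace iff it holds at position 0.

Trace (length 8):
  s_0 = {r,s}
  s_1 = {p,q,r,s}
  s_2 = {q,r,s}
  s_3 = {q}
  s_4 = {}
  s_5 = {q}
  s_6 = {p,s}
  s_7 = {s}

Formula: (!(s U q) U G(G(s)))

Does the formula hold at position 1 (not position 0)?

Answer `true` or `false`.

Answer: false

Derivation:
s_0={r,s}: (!(s U q) U G(G(s)))=False !(s U q)=False (s U q)=True s=True q=False G(G(s))=False G(s)=False
s_1={p,q,r,s}: (!(s U q) U G(G(s)))=False !(s U q)=False (s U q)=True s=True q=True G(G(s))=False G(s)=False
s_2={q,r,s}: (!(s U q) U G(G(s)))=False !(s U q)=False (s U q)=True s=True q=True G(G(s))=False G(s)=False
s_3={q}: (!(s U q) U G(G(s)))=False !(s U q)=False (s U q)=True s=False q=True G(G(s))=False G(s)=False
s_4={}: (!(s U q) U G(G(s)))=False !(s U q)=True (s U q)=False s=False q=False G(G(s))=False G(s)=False
s_5={q}: (!(s U q) U G(G(s)))=False !(s U q)=False (s U q)=True s=False q=True G(G(s))=False G(s)=False
s_6={p,s}: (!(s U q) U G(G(s)))=True !(s U q)=True (s U q)=False s=True q=False G(G(s))=True G(s)=True
s_7={s}: (!(s U q) U G(G(s)))=True !(s U q)=True (s U q)=False s=True q=False G(G(s))=True G(s)=True
Evaluating at position 1: result = False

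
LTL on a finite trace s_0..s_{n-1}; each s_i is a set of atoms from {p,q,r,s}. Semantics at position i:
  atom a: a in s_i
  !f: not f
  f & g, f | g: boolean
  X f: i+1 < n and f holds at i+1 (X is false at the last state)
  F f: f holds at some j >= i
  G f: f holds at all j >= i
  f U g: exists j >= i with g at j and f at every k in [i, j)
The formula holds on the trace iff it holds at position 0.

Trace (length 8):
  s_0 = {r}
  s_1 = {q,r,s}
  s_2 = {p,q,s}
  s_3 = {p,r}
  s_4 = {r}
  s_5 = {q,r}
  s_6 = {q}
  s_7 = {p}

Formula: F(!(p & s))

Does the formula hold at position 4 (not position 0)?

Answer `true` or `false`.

Answer: true

Derivation:
s_0={r}: F(!(p & s))=True !(p & s)=True (p & s)=False p=False s=False
s_1={q,r,s}: F(!(p & s))=True !(p & s)=True (p & s)=False p=False s=True
s_2={p,q,s}: F(!(p & s))=True !(p & s)=False (p & s)=True p=True s=True
s_3={p,r}: F(!(p & s))=True !(p & s)=True (p & s)=False p=True s=False
s_4={r}: F(!(p & s))=True !(p & s)=True (p & s)=False p=False s=False
s_5={q,r}: F(!(p & s))=True !(p & s)=True (p & s)=False p=False s=False
s_6={q}: F(!(p & s))=True !(p & s)=True (p & s)=False p=False s=False
s_7={p}: F(!(p & s))=True !(p & s)=True (p & s)=False p=True s=False
Evaluating at position 4: result = True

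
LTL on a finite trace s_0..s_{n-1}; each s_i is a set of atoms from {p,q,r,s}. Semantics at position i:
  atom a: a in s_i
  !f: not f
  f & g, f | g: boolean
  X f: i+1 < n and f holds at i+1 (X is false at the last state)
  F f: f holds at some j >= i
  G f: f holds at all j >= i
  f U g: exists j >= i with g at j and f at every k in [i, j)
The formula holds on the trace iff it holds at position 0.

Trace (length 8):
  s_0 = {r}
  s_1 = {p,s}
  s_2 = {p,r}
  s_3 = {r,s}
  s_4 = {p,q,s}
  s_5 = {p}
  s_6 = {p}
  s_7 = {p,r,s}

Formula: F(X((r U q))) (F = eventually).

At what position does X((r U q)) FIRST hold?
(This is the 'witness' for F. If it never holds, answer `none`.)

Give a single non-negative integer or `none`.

Answer: 1

Derivation:
s_0={r}: X((r U q))=False (r U q)=False r=True q=False
s_1={p,s}: X((r U q))=True (r U q)=False r=False q=False
s_2={p,r}: X((r U q))=True (r U q)=True r=True q=False
s_3={r,s}: X((r U q))=True (r U q)=True r=True q=False
s_4={p,q,s}: X((r U q))=False (r U q)=True r=False q=True
s_5={p}: X((r U q))=False (r U q)=False r=False q=False
s_6={p}: X((r U q))=False (r U q)=False r=False q=False
s_7={p,r,s}: X((r U q))=False (r U q)=False r=True q=False
F(X((r U q))) holds; first witness at position 1.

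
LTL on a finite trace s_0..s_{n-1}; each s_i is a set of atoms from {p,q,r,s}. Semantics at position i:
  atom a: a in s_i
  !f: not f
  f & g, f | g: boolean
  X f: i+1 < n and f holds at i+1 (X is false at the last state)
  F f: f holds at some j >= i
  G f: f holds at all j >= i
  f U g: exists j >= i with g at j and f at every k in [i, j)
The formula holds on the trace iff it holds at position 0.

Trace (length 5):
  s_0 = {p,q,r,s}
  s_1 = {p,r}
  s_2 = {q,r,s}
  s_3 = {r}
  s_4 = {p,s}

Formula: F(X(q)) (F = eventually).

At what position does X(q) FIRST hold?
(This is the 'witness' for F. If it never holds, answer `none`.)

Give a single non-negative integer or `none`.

s_0={p,q,r,s}: X(q)=False q=True
s_1={p,r}: X(q)=True q=False
s_2={q,r,s}: X(q)=False q=True
s_3={r}: X(q)=False q=False
s_4={p,s}: X(q)=False q=False
F(X(q)) holds; first witness at position 1.

Answer: 1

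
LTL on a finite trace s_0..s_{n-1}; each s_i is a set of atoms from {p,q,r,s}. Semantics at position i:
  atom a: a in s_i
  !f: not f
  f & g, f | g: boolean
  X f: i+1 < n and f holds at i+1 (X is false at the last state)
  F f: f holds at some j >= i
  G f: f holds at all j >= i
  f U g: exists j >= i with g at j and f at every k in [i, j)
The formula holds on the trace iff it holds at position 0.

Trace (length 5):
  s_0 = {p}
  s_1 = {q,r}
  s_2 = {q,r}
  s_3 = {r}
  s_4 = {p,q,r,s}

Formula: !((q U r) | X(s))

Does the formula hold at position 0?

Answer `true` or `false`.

s_0={p}: !((q U r) | X(s))=True ((q U r) | X(s))=False (q U r)=False q=False r=False X(s)=False s=False
s_1={q,r}: !((q U r) | X(s))=False ((q U r) | X(s))=True (q U r)=True q=True r=True X(s)=False s=False
s_2={q,r}: !((q U r) | X(s))=False ((q U r) | X(s))=True (q U r)=True q=True r=True X(s)=False s=False
s_3={r}: !((q U r) | X(s))=False ((q U r) | X(s))=True (q U r)=True q=False r=True X(s)=True s=False
s_4={p,q,r,s}: !((q U r) | X(s))=False ((q U r) | X(s))=True (q U r)=True q=True r=True X(s)=False s=True

Answer: true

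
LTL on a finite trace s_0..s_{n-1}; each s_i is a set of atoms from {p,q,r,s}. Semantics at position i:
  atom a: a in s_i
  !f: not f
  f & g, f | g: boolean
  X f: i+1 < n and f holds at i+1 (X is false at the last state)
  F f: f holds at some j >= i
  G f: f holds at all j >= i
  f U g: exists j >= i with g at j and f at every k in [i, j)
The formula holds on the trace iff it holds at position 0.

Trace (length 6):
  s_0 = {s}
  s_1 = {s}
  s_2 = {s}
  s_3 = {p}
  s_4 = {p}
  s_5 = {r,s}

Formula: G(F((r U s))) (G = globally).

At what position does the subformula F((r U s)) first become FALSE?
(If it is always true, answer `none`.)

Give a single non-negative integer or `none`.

s_0={s}: F((r U s))=True (r U s)=True r=False s=True
s_1={s}: F((r U s))=True (r U s)=True r=False s=True
s_2={s}: F((r U s))=True (r U s)=True r=False s=True
s_3={p}: F((r U s))=True (r U s)=False r=False s=False
s_4={p}: F((r U s))=True (r U s)=False r=False s=False
s_5={r,s}: F((r U s))=True (r U s)=True r=True s=True
G(F((r U s))) holds globally = True
No violation — formula holds at every position.

Answer: none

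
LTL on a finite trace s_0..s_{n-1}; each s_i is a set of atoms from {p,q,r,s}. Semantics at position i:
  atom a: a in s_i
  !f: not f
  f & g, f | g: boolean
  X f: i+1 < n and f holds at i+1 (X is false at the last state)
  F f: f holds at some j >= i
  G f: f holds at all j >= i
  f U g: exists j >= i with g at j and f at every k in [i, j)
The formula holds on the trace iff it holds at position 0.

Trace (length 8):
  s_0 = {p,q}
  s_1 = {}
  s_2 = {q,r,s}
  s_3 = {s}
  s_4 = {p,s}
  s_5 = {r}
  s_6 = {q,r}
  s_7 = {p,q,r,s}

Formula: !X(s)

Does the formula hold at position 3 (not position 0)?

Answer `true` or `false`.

s_0={p,q}: !X(s)=True X(s)=False s=False
s_1={}: !X(s)=False X(s)=True s=False
s_2={q,r,s}: !X(s)=False X(s)=True s=True
s_3={s}: !X(s)=False X(s)=True s=True
s_4={p,s}: !X(s)=True X(s)=False s=True
s_5={r}: !X(s)=True X(s)=False s=False
s_6={q,r}: !X(s)=False X(s)=True s=False
s_7={p,q,r,s}: !X(s)=True X(s)=False s=True
Evaluating at position 3: result = False

Answer: false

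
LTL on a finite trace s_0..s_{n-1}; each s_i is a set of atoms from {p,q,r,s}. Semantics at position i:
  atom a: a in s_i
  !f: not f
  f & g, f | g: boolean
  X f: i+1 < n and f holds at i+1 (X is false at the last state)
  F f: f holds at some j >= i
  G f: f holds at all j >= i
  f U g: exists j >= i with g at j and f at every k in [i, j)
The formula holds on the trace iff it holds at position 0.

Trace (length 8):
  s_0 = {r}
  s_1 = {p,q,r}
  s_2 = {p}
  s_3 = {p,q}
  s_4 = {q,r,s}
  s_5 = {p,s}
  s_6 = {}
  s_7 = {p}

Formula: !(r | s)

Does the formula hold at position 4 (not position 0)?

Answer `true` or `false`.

s_0={r}: !(r | s)=False (r | s)=True r=True s=False
s_1={p,q,r}: !(r | s)=False (r | s)=True r=True s=False
s_2={p}: !(r | s)=True (r | s)=False r=False s=False
s_3={p,q}: !(r | s)=True (r | s)=False r=False s=False
s_4={q,r,s}: !(r | s)=False (r | s)=True r=True s=True
s_5={p,s}: !(r | s)=False (r | s)=True r=False s=True
s_6={}: !(r | s)=True (r | s)=False r=False s=False
s_7={p}: !(r | s)=True (r | s)=False r=False s=False
Evaluating at position 4: result = False

Answer: false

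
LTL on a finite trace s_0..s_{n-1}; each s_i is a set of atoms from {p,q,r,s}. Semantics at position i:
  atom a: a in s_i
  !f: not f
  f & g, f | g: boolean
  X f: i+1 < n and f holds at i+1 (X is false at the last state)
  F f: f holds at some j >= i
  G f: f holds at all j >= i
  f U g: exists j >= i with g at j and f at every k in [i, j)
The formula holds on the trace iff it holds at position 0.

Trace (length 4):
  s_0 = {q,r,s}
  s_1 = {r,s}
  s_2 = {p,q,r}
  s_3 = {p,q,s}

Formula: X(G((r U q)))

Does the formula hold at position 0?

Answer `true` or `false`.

s_0={q,r,s}: X(G((r U q)))=True G((r U q))=True (r U q)=True r=True q=True
s_1={r,s}: X(G((r U q)))=True G((r U q))=True (r U q)=True r=True q=False
s_2={p,q,r}: X(G((r U q)))=True G((r U q))=True (r U q)=True r=True q=True
s_3={p,q,s}: X(G((r U q)))=False G((r U q))=True (r U q)=True r=False q=True

Answer: true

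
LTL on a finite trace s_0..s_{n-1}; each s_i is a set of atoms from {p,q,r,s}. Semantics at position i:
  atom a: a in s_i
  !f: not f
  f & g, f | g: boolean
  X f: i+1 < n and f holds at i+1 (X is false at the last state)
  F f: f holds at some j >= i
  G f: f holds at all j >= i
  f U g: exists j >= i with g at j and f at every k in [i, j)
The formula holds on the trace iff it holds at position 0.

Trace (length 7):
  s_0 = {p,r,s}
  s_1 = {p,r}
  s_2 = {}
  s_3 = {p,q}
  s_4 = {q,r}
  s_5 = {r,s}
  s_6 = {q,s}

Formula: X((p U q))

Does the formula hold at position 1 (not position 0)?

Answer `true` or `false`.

Answer: false

Derivation:
s_0={p,r,s}: X((p U q))=False (p U q)=False p=True q=False
s_1={p,r}: X((p U q))=False (p U q)=False p=True q=False
s_2={}: X((p U q))=True (p U q)=False p=False q=False
s_3={p,q}: X((p U q))=True (p U q)=True p=True q=True
s_4={q,r}: X((p U q))=False (p U q)=True p=False q=True
s_5={r,s}: X((p U q))=True (p U q)=False p=False q=False
s_6={q,s}: X((p U q))=False (p U q)=True p=False q=True
Evaluating at position 1: result = False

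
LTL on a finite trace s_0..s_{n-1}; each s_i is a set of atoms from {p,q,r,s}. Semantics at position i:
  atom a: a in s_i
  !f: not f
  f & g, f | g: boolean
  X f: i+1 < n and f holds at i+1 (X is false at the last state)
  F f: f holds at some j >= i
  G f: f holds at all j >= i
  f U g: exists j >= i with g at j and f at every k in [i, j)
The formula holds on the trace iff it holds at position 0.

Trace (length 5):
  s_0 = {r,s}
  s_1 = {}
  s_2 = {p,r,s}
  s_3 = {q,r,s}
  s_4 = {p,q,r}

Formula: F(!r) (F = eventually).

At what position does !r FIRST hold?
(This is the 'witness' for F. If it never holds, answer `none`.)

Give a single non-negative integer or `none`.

s_0={r,s}: !r=False r=True
s_1={}: !r=True r=False
s_2={p,r,s}: !r=False r=True
s_3={q,r,s}: !r=False r=True
s_4={p,q,r}: !r=False r=True
F(!r) holds; first witness at position 1.

Answer: 1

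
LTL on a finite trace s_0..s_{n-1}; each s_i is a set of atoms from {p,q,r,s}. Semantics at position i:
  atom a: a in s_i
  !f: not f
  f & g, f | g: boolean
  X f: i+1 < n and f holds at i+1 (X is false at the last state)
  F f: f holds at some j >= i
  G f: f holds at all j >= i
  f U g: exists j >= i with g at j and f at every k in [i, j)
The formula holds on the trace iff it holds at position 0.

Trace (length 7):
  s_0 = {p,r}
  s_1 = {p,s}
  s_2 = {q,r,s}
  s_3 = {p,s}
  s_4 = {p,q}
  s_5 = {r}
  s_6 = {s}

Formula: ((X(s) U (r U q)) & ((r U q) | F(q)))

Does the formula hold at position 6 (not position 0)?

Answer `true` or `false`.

s_0={p,r}: ((X(s) U (r U q)) & ((r U q) | F(q)))=True (X(s) U (r U q))=True X(s)=True s=False (r U q)=False r=True q=False ((r U q) | F(q))=True F(q)=True
s_1={p,s}: ((X(s) U (r U q)) & ((r U q) | F(q)))=True (X(s) U (r U q))=True X(s)=True s=True (r U q)=False r=False q=False ((r U q) | F(q))=True F(q)=True
s_2={q,r,s}: ((X(s) U (r U q)) & ((r U q) | F(q)))=True (X(s) U (r U q))=True X(s)=True s=True (r U q)=True r=True q=True ((r U q) | F(q))=True F(q)=True
s_3={p,s}: ((X(s) U (r U q)) & ((r U q) | F(q)))=False (X(s) U (r U q))=False X(s)=False s=True (r U q)=False r=False q=False ((r U q) | F(q))=True F(q)=True
s_4={p,q}: ((X(s) U (r U q)) & ((r U q) | F(q)))=True (X(s) U (r U q))=True X(s)=False s=False (r U q)=True r=False q=True ((r U q) | F(q))=True F(q)=True
s_5={r}: ((X(s) U (r U q)) & ((r U q) | F(q)))=False (X(s) U (r U q))=False X(s)=True s=False (r U q)=False r=True q=False ((r U q) | F(q))=False F(q)=False
s_6={s}: ((X(s) U (r U q)) & ((r U q) | F(q)))=False (X(s) U (r U q))=False X(s)=False s=True (r U q)=False r=False q=False ((r U q) | F(q))=False F(q)=False
Evaluating at position 6: result = False

Answer: false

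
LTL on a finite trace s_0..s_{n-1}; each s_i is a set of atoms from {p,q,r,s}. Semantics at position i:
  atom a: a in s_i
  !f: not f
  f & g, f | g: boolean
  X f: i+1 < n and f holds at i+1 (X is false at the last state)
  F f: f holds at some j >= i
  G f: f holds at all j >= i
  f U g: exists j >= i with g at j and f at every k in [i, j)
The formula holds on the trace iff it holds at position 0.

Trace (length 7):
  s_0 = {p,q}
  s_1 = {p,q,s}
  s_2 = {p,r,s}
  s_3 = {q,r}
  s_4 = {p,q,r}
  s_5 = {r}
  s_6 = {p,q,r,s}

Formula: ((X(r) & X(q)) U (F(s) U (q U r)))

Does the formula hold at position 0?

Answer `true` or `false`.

s_0={p,q}: ((X(r) & X(q)) U (F(s) U (q U r)))=True (X(r) & X(q))=False X(r)=False r=False X(q)=True q=True (F(s) U (q U r))=True F(s)=True s=False (q U r)=True
s_1={p,q,s}: ((X(r) & X(q)) U (F(s) U (q U r)))=True (X(r) & X(q))=False X(r)=True r=False X(q)=False q=True (F(s) U (q U r))=True F(s)=True s=True (q U r)=True
s_2={p,r,s}: ((X(r) & X(q)) U (F(s) U (q U r)))=True (X(r) & X(q))=True X(r)=True r=True X(q)=True q=False (F(s) U (q U r))=True F(s)=True s=True (q U r)=True
s_3={q,r}: ((X(r) & X(q)) U (F(s) U (q U r)))=True (X(r) & X(q))=True X(r)=True r=True X(q)=True q=True (F(s) U (q U r))=True F(s)=True s=False (q U r)=True
s_4={p,q,r}: ((X(r) & X(q)) U (F(s) U (q U r)))=True (X(r) & X(q))=False X(r)=True r=True X(q)=False q=True (F(s) U (q U r))=True F(s)=True s=False (q U r)=True
s_5={r}: ((X(r) & X(q)) U (F(s) U (q U r)))=True (X(r) & X(q))=True X(r)=True r=True X(q)=True q=False (F(s) U (q U r))=True F(s)=True s=False (q U r)=True
s_6={p,q,r,s}: ((X(r) & X(q)) U (F(s) U (q U r)))=True (X(r) & X(q))=False X(r)=False r=True X(q)=False q=True (F(s) U (q U r))=True F(s)=True s=True (q U r)=True

Answer: true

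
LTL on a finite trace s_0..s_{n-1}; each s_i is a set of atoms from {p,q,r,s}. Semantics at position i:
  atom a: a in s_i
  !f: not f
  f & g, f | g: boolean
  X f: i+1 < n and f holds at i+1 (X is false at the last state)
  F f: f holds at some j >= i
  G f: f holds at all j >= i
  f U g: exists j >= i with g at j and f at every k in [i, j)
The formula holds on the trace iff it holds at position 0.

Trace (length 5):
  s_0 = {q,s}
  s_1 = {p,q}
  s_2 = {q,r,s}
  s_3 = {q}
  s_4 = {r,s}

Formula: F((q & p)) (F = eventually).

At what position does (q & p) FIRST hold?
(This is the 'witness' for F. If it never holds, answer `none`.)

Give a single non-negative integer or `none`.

Answer: 1

Derivation:
s_0={q,s}: (q & p)=False q=True p=False
s_1={p,q}: (q & p)=True q=True p=True
s_2={q,r,s}: (q & p)=False q=True p=False
s_3={q}: (q & p)=False q=True p=False
s_4={r,s}: (q & p)=False q=False p=False
F((q & p)) holds; first witness at position 1.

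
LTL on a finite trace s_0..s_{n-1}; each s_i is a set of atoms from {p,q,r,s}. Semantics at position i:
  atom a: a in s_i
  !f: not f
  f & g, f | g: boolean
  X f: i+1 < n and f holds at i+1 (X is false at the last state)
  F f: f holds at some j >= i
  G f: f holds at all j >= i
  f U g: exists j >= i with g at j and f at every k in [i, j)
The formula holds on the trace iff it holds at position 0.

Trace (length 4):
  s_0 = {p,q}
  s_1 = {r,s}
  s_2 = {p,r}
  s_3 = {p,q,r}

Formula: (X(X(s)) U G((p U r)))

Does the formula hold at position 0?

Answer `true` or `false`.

s_0={p,q}: (X(X(s)) U G((p U r)))=True X(X(s))=False X(s)=True s=False G((p U r))=True (p U r)=True p=True r=False
s_1={r,s}: (X(X(s)) U G((p U r)))=True X(X(s))=False X(s)=False s=True G((p U r))=True (p U r)=True p=False r=True
s_2={p,r}: (X(X(s)) U G((p U r)))=True X(X(s))=False X(s)=False s=False G((p U r))=True (p U r)=True p=True r=True
s_3={p,q,r}: (X(X(s)) U G((p U r)))=True X(X(s))=False X(s)=False s=False G((p U r))=True (p U r)=True p=True r=True

Answer: true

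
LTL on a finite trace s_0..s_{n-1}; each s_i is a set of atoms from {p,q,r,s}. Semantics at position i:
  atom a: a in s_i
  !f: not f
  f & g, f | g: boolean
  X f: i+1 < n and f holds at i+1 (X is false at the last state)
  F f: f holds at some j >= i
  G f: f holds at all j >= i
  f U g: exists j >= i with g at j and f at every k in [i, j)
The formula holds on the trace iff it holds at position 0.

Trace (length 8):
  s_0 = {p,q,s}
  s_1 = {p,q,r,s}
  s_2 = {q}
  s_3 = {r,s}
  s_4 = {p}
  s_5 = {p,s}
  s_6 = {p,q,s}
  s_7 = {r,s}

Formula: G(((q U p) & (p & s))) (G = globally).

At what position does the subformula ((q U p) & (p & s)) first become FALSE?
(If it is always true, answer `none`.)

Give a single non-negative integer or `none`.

Answer: 2

Derivation:
s_0={p,q,s}: ((q U p) & (p & s))=True (q U p)=True q=True p=True (p & s)=True s=True
s_1={p,q,r,s}: ((q U p) & (p & s))=True (q U p)=True q=True p=True (p & s)=True s=True
s_2={q}: ((q U p) & (p & s))=False (q U p)=False q=True p=False (p & s)=False s=False
s_3={r,s}: ((q U p) & (p & s))=False (q U p)=False q=False p=False (p & s)=False s=True
s_4={p}: ((q U p) & (p & s))=False (q U p)=True q=False p=True (p & s)=False s=False
s_5={p,s}: ((q U p) & (p & s))=True (q U p)=True q=False p=True (p & s)=True s=True
s_6={p,q,s}: ((q U p) & (p & s))=True (q U p)=True q=True p=True (p & s)=True s=True
s_7={r,s}: ((q U p) & (p & s))=False (q U p)=False q=False p=False (p & s)=False s=True
G(((q U p) & (p & s))) holds globally = False
First violation at position 2.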